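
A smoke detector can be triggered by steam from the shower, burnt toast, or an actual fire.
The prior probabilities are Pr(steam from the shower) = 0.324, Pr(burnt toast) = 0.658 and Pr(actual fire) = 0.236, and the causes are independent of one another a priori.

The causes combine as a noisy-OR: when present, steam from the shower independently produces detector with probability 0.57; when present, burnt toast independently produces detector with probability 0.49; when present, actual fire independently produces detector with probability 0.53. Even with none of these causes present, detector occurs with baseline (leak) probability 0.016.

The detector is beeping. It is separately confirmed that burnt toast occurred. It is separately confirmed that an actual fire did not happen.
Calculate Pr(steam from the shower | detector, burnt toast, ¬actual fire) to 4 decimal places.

Pr(steam from the shower | detector, burnt toast, ¬actual fire) ≈ 0.4300

Under noisy-OR, P(detector | causes) = 1 − (1−0.016)·∏(1−qᵢ) over the active causes.
Enumerate both values of steam from the shower and weight by the priors:
  P(detector | burnt toast, ¬actual fire) = 0.49816*0.676 + 0.784209*0.324
        = 0.336756 + 0.254084 = 0.590840
Keeping only the steam from the shower-present terms gives 0.254084, so
  P(steam from the shower | detector, burnt toast, ¬actual fire) = 0.254084 / 0.590840 ≈ 0.4300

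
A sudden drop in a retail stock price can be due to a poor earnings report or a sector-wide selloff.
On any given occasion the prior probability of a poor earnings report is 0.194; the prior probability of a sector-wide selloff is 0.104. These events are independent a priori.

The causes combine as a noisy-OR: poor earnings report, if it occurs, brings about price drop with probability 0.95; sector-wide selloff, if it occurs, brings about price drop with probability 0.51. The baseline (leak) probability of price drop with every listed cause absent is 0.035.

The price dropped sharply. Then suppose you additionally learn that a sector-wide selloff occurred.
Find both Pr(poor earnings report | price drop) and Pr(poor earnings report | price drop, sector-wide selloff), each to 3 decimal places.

Pr(poor earnings report | price drop) ≈ 0.727; Pr(poor earnings report | price drop, sector-wide selloff) ≈ 0.308

Under noisy-OR, P(price drop | causes) = 1 − (1−0.035)·∏(1−qᵢ) over the active causes.
Enumerate the 4 (poor earnings report, sector-wide selloff) configurations and weight by the priors:
  P(price drop) = 0.035*0.806*0.896 + 0.52715*0.806*0.104 + 0.95175*0.194*0.896 + 0.976357*0.194*0.104
        = 0.025276 + 0.044188 + 0.165437 + 0.019699 = 0.254600
The terms with poor earnings report present sum to 0.185136, so
  P(poor earnings report | price drop) = 0.185136 / 0.254600 ≈ 0.727

Now condition on the additional information:
Enumerate both values of poor earnings report and weight by the priors:
  P(price drop | sector-wide selloff) = 0.52715·0.806 + 0.976357·0.194
        = 0.424883 + 0.189413 = 0.614296
The terms with poor earnings report present sum to 0.189413, so
  P(poor earnings report | price drop, sector-wide selloff) = 0.189413 / 0.614296 ≈ 0.308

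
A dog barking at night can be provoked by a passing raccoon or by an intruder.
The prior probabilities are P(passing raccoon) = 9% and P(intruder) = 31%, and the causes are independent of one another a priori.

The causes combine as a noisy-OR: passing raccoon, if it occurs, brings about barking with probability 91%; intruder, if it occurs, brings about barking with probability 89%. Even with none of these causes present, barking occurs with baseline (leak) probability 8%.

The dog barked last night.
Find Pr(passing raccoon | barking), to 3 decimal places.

Under noisy-OR, P(barking | causes) = 1 − (1−0.08)·∏(1−qᵢ) over the active causes.
For the numerator, keep only passing raccoon=true terms: 0.056958 + 0.027646 = 0.084604
The normalizing constant is 0.08·0.91·0.69 + 0.8988·0.91·0.31 + 0.9172·0.09·0.69 + 0.990892·0.09·0.31 = 0.388387
Posterior = 0.084604 / 0.388387 ≈ 0.218

Pr(passing raccoon | barking) ≈ 0.218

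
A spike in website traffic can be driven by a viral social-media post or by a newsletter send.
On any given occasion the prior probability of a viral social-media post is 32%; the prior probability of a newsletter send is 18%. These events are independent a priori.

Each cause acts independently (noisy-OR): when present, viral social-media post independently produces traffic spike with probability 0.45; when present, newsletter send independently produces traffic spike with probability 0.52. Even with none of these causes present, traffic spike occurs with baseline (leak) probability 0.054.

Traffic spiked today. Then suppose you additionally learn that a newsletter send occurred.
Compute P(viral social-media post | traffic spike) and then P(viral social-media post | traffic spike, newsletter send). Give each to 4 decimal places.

Under noisy-OR, P(traffic spike | causes) = 1 − (1−0.054)·∏(1−qᵢ) over the active causes.
By total probability over the 4 (viral social-media post, newsletter send) configurations:
  P(traffic spike) = 0.054*0.68*0.82 + 0.54592*0.68*0.18 + 0.4797*0.32*0.82 + 0.750256*0.32*0.18
        = 0.030110 + 0.066821 + 0.125873 + 0.043215 = 0.266019
The terms with viral social-media post present sum to 0.169088, so
  P(viral social-media post | traffic spike) = 0.169088 / 0.266019 ≈ 0.6356

Now condition on the additional information:
P(traffic spike | newsletter send) = 0.54592×0.68 + 0.750256×0.32 = 0.371226 + 0.240082 = 0.611308
Of this, 0.240082 comes from 0.750256×0.32 (the viral social-media post=true cases).
Hence the posterior is 0.240082/0.611308 ≈ 0.3927.
— newsletter send explains away the evidence for viral social-media post.

P(viral social-media post | traffic spike) ≈ 0.6356; P(viral social-media post | traffic spike, newsletter send) ≈ 0.3927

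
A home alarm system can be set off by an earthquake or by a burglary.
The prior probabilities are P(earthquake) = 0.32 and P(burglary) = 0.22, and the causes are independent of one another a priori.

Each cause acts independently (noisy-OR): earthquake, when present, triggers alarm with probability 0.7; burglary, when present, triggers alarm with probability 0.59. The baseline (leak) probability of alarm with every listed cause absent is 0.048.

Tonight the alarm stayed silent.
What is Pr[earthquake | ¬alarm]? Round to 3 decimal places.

Pr[earthquake | ¬alarm] ≈ 0.124

Under noisy-OR, P(alarm | causes) = 1 − (1−0.048)·∏(1−qᵢ) over the active causes.
P(¬alarm) = 0.952*0.68*0.78 + 0.39032*0.68*0.22 + 0.2856*0.32*0.78 + 0.117096*0.32*0.22 = 0.504941 + 0.058392 + 0.071286 + 0.008244 = 0.642863
The earthquake-present share is 0.071286 + 0.008244 = 0.079530.
So P(earthquake | ¬alarm) = 0.079530/0.642863 ≈ 0.124.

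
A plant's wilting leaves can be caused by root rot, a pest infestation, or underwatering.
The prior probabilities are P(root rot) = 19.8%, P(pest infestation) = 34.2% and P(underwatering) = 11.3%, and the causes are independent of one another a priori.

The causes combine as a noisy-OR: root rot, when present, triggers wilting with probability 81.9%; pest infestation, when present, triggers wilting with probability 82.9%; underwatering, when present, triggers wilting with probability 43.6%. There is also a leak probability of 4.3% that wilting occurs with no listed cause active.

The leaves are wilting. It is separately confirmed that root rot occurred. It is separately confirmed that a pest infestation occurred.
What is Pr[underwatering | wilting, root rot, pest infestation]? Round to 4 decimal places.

Pr[underwatering | wilting, root rot, pest infestation] ≈ 0.1143

Under noisy-OR, P(wilting | causes) = 1 − (1−0.043)·∏(1−qᵢ) over the active causes.
For the numerator, keep only underwatering=true terms: 0.983294·0.113 = 0.111112
Denominator P(wilting | root rot, pest infestation): 0.97038·0.887 + 0.983294·0.113 = 0.971839
Posterior = 0.111112 / 0.971839 ≈ 0.1143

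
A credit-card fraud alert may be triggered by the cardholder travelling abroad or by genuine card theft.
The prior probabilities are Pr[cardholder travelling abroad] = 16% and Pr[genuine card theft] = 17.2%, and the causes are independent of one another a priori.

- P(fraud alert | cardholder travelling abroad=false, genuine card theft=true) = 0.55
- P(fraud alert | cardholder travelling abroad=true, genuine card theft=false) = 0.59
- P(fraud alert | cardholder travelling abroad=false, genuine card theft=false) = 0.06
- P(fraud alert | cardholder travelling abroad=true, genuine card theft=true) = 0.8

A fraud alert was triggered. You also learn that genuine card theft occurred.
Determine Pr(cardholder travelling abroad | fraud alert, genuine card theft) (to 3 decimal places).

Pr(cardholder travelling abroad | fraud alert, genuine card theft) ≈ 0.217

Weight on cardholder travelling abroad=true, given the evidence: 0.8·0.16 = 0.128000
Denominator P(fraud alert | genuine card theft): 0.55·0.84 + 0.8·0.16 = 0.590000
Posterior = 0.128000 / 0.590000 ≈ 0.217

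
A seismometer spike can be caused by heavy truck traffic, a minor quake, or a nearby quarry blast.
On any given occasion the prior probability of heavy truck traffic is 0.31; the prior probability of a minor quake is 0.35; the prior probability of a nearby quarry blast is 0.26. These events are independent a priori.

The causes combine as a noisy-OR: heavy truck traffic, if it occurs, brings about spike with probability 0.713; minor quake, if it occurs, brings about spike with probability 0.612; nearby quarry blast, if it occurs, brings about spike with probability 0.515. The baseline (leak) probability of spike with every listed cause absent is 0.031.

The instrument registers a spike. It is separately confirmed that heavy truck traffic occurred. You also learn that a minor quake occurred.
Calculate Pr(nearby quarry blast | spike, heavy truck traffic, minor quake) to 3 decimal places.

Pr(nearby quarry blast | spike, heavy truck traffic, minor quake) ≈ 0.272

Under noisy-OR, P(spike | causes) = 1 − (1−0.031)·∏(1−qᵢ) over the active causes.
Numerator (weight on configurations with nearby quarry blast): 0.947667·0.26 = 0.246393
The normalizing constant is 0.892096·0.74 + 0.947667·0.26 = 0.906544
P(nearby quarry blast | spike, heavy truck traffic, minor quake) = 0.246393/0.906544 ≈ 0.272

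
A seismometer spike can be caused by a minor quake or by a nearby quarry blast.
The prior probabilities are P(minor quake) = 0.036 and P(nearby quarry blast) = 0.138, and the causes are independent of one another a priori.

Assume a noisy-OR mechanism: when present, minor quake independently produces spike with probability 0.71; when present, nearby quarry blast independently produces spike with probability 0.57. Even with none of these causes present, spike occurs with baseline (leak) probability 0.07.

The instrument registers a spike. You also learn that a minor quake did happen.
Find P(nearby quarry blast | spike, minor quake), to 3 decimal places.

Under noisy-OR, P(spike | causes) = 1 − (1−0.07)·∏(1−qᵢ) over the active causes.
For the numerator, keep only nearby quarry blast=true terms: 0.884029*0.138 = 0.121996
Denominator P(spike | minor quake): 0.7303*0.862 + 0.884029*0.138 = 0.751515
Posterior = 0.121996 / 0.751515 ≈ 0.162

P(nearby quarry blast | spike, minor quake) ≈ 0.162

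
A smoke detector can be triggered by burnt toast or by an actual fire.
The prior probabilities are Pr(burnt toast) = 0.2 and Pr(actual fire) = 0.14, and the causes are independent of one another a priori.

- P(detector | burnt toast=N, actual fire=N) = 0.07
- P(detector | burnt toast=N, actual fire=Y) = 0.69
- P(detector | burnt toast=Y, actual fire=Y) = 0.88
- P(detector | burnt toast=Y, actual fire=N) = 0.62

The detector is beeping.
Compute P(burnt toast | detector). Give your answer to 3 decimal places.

P(burnt toast | detector) ≈ 0.511

P(detector) = 0.07*0.8*0.86 + 0.69*0.8*0.14 + 0.62*0.2*0.86 + 0.88*0.2*0.14 = 0.048160 + 0.077280 + 0.106640 + 0.024640 = 0.256720
The burnt toast-present share is 0.106640 + 0.024640 = 0.131280.
Hence the posterior is 0.131280/0.256720 ≈ 0.511.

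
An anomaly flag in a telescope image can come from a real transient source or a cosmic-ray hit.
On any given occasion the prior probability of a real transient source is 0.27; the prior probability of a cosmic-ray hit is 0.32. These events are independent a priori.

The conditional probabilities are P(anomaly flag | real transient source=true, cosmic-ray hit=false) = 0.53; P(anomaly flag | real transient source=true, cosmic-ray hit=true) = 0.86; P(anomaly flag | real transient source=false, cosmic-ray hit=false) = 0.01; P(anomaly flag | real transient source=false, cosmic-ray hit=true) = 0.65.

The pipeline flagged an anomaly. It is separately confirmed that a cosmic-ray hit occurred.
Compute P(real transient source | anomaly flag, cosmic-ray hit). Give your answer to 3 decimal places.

P(real transient source | anomaly flag, cosmic-ray hit) ≈ 0.329

P(anomaly flag | cosmic-ray hit) = 0.65*0.73 + 0.86*0.27 = 0.474500 + 0.232200 = 0.706700
The real transient source-present share is 0.86*0.27 = 0.232200.
P(real transient source | anomaly flag, cosmic-ray hit) = 0.232200 / 0.706700 ≈ 0.329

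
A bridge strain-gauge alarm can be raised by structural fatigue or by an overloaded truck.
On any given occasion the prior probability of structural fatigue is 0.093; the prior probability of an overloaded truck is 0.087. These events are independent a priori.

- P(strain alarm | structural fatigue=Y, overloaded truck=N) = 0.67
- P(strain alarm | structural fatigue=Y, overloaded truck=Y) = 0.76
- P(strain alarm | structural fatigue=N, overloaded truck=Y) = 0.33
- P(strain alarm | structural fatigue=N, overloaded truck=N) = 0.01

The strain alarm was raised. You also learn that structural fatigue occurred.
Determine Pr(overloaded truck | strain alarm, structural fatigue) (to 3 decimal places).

Pr(overloaded truck | strain alarm, structural fatigue) ≈ 0.098

Weight on overloaded truck=true, given the evidence: 0.76·0.087 = 0.066120
The normalizing constant is 0.67·0.913 + 0.76·0.087 = 0.677830
P(overloaded truck | strain alarm, structural fatigue) = 0.066120/0.677830 ≈ 0.098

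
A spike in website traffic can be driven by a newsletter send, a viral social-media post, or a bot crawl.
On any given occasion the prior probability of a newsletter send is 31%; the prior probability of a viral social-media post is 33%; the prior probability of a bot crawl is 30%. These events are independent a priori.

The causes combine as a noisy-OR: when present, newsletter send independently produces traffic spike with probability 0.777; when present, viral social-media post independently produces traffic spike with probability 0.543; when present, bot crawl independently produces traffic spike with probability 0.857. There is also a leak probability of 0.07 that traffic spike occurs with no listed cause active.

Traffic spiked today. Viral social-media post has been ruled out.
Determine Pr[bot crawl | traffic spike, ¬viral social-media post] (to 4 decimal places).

Under noisy-OR, P(traffic spike | causes) = 1 − (1−0.07)·∏(1−qᵢ) over the active causes.
Sum P(traffic spike|·) weighted by the priors over the 4 (newsletter send, bot crawl) configurations:
  P(traffic spike | ¬viral social-media post) = 0.07·0.69·0.7 + 0.86701·0.69·0.3 + 0.79261·0.31·0.7 + 0.970343·0.31·0.3
        = 0.033810 + 0.179471 + 0.171996 + 0.090242 = 0.475519
Configurations with bot crawl contribute 0.269713, so
  P(bot crawl | traffic spike, ¬viral social-media post) = 0.269713 / 0.475519 ≈ 0.5672

Pr[bot crawl | traffic spike, ¬viral social-media post] ≈ 0.5672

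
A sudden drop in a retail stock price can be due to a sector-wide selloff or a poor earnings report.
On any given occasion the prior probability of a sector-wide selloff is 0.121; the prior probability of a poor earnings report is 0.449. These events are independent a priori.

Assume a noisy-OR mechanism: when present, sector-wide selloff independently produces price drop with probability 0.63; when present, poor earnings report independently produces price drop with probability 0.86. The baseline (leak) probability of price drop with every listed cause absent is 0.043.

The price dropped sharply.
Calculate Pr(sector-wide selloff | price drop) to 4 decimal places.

Pr(sector-wide selloff | price drop) ≈ 0.2071

Under noisy-OR, P(price drop | causes) = 1 − (1−0.043)·∏(1−qᵢ) over the active causes.
P(price drop) = 0.043×0.879×0.551 + 0.86602×0.879×0.449 + 0.64591×0.121×0.551 + 0.950427×0.121×0.449 = 0.020826 + 0.341793 + 0.043063 + 0.051636 = 0.457318
The sector-wide selloff-present share is 0.043063 + 0.051636 = 0.094699.
P(sector-wide selloff | price drop) = 0.094699 / 0.457318 ≈ 0.2071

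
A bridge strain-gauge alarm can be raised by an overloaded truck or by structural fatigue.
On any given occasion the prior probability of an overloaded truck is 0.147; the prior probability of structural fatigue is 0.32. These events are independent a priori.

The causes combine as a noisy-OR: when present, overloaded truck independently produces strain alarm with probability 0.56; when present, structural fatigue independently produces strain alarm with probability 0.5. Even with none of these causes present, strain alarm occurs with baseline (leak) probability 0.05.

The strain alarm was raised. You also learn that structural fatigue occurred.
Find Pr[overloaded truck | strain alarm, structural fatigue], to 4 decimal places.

Pr[overloaded truck | strain alarm, structural fatigue] ≈ 0.2061

Under noisy-OR, P(strain alarm | causes) = 1 − (1−0.05)·∏(1−qᵢ) over the active causes.
Enumerate both values of overloaded truck and weight by the priors:
  P(strain alarm | structural fatigue) = 0.525×0.853 + 0.791×0.147
        = 0.447825 + 0.116277 = 0.564102
The terms with overloaded truck present sum to 0.116277, so
  P(overloaded truck | strain alarm, structural fatigue) = 0.116277 / 0.564102 ≈ 0.2061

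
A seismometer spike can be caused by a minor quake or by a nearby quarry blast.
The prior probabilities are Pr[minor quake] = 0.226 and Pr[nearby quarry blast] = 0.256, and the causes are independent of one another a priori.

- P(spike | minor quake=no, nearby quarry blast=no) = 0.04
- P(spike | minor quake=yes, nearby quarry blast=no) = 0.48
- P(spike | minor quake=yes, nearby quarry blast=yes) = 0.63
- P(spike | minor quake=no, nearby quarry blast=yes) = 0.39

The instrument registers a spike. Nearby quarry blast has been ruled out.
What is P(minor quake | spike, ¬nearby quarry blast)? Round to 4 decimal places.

For the numerator, keep only minor quake=true terms: 0.48×0.226 = 0.108480
Normalizer over all consistent configurations: 0.04×0.774 + 0.48×0.226 = 0.139440
Posterior = 0.108480 / 0.139440 ≈ 0.7780

P(minor quake | spike, ¬nearby quarry blast) ≈ 0.7780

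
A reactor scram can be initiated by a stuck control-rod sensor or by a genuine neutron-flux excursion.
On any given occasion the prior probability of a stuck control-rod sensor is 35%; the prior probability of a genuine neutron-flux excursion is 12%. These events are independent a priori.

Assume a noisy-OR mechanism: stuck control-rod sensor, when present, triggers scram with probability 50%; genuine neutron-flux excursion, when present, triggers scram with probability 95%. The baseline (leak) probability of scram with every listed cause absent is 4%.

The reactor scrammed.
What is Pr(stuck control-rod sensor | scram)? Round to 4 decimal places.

Pr(stuck control-rod sensor | scram) ≈ 0.6744

Under noisy-OR, P(scram | causes) = 1 − (1−0.04)·∏(1−qᵢ) over the active causes.
P(scram) = 0.04·0.65·0.88 + 0.952·0.65·0.12 + 0.52·0.35·0.88 + 0.976·0.35·0.12 = 0.022880 + 0.074256 + 0.160160 + 0.040992 = 0.298288
The stuck control-rod sensor-present share is 0.160160 + 0.040992 = 0.201152.
Hence the posterior is 0.201152/0.298288 ≈ 0.6744.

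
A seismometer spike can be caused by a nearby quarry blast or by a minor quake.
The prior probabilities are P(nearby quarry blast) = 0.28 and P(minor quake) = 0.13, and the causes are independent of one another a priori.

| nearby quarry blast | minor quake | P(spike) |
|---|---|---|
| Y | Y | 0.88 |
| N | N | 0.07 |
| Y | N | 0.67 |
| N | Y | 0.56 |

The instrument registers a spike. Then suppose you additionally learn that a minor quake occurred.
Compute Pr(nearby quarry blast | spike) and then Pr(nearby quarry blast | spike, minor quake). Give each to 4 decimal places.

Numerator (weight on configurations with nearby quarry blast): 0.163212 + 0.032032 = 0.195244
The normalizing constant is 0.07*0.72*0.87 + 0.56*0.72*0.13 + 0.67*0.28*0.87 + 0.88*0.28*0.13 = 0.291508
P(nearby quarry blast | spike) = 0.195244/0.291508 ≈ 0.6698

Now also conditioning on minor quake=true:
For the numerator, keep only nearby quarry blast=true terms: 0.88*0.28 = 0.246400
Normalizer over all consistent configurations: 0.56*0.72 + 0.88*0.28 = 0.649600
Posterior = 0.246400 / 0.649600 ≈ 0.3793

Pr(nearby quarry blast | spike) ≈ 0.6698; Pr(nearby quarry blast | spike, minor quake) ≈ 0.3793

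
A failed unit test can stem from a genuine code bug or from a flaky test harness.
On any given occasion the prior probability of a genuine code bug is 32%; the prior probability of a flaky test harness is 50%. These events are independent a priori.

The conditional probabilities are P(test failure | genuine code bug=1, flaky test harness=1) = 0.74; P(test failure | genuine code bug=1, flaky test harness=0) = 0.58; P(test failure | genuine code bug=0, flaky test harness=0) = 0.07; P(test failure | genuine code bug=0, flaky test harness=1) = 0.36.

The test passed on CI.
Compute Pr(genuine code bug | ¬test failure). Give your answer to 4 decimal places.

Pr(genuine code bug | ¬test failure) ≈ 0.1693

Sum P(¬test failure|·) weighted by the priors over the 4 (genuine code bug, flaky test harness) configurations:
  P(¬test failure) = 0.93·0.68·0.5 + 0.64·0.68·0.5 + 0.42·0.32·0.5 + 0.26·0.32·0.5
        = 0.316200 + 0.217600 + 0.067200 + 0.041600 = 0.642600
Configurations with genuine code bug contribute 0.108800, so
  P(genuine code bug | ¬test failure) = 0.108800 / 0.642600 ≈ 0.1693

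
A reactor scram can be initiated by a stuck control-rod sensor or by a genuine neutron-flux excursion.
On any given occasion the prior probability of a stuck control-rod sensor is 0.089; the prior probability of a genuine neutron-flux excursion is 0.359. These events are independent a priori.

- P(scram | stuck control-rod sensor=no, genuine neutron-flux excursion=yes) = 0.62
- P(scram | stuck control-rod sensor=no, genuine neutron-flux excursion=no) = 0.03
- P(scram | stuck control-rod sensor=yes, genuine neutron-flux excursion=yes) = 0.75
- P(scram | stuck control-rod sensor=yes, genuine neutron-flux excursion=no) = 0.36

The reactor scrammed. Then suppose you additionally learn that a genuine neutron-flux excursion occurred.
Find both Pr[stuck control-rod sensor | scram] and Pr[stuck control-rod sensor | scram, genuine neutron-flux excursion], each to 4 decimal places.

Pr[stuck control-rod sensor | scram] ≈ 0.1681; Pr[stuck control-rod sensor | scram, genuine neutron-flux excursion] ≈ 0.1057

By total probability over the 4 (stuck control-rod sensor, genuine neutron-flux excursion) configurations:
  P(scram) = 0.03×0.911×0.641 + 0.62×0.911×0.359 + 0.36×0.089×0.641 + 0.75×0.089×0.359
        = 0.017519 + 0.202770 + 0.020538 + 0.023963 = 0.264790
The terms with stuck control-rod sensor present sum to 0.044501, so
  P(stuck control-rod sensor | scram) = 0.044501 / 0.264790 ≈ 0.1681

Now condition on the additional information:
Sum P(scram|·) weighted by the priors over both values of stuck control-rod sensor:
  P(scram | genuine neutron-flux excursion) = 0.62*0.911 + 0.75*0.089
        = 0.564820 + 0.066750 = 0.631570
Keeping only the stuck control-rod sensor-present terms gives 0.066750, so
  P(stuck control-rod sensor | scram, genuine neutron-flux excursion) = 0.066750 / 0.631570 ≈ 0.1057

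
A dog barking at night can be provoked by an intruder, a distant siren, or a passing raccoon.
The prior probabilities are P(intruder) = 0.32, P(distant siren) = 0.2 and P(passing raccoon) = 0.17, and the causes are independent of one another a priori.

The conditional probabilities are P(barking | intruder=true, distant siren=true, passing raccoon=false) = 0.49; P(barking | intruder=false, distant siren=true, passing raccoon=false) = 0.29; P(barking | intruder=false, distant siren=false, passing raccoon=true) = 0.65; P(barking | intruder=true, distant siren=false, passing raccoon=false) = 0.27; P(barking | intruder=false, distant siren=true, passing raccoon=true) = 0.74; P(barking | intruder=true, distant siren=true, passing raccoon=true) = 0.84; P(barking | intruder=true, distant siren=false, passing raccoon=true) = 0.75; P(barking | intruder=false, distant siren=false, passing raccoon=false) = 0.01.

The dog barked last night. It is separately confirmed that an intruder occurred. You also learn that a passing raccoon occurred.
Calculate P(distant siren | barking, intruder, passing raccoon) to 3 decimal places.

P(distant siren | barking, intruder, passing raccoon) ≈ 0.219

P(barking | intruder, passing raccoon) = 0.75×0.8 + 0.84×0.2 = 0.600000 + 0.168000 = 0.768000
The distant siren-present share is 0.84×0.2 = 0.168000.
P(distant siren | barking, intruder, passing raccoon) = 0.168000 / 0.768000 ≈ 0.219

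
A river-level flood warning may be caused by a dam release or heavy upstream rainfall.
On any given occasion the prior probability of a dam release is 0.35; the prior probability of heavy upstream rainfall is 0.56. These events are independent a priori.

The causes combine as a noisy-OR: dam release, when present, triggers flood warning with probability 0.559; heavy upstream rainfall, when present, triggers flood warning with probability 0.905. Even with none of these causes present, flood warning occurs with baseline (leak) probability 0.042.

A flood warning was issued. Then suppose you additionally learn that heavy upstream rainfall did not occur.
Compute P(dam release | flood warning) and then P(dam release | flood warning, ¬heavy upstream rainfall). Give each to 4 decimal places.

P(dam release | flood warning) ≈ 0.4469; P(dam release | flood warning, ¬heavy upstream rainfall) ≈ 0.8810

Under noisy-OR, P(flood warning | causes) = 1 − (1−0.042)·∏(1−qᵢ) over the active causes.
For the numerator, keep only dam release=true terms: 0.088938 + 0.188134 = 0.277072
Normalizer over all consistent configurations: 0.042×0.65×0.44 + 0.90899×0.65×0.56 + 0.577522×0.35×0.44 + 0.959865×0.35×0.56 = 0.619956
P(dam release | flood warning) = 0.277072/0.619956 ≈ 0.4469

With the extra evidence:
By total probability over both values of dam release:
  P(flood warning | ¬heavy upstream rainfall) = 0.042·0.65 + 0.577522·0.35
        = 0.027300 + 0.202133 = 0.229433
Configurations with dam release contribute 0.202133, so
  P(dam release | flood warning, ¬heavy upstream rainfall) = 0.202133 / 0.229433 ≈ 0.8810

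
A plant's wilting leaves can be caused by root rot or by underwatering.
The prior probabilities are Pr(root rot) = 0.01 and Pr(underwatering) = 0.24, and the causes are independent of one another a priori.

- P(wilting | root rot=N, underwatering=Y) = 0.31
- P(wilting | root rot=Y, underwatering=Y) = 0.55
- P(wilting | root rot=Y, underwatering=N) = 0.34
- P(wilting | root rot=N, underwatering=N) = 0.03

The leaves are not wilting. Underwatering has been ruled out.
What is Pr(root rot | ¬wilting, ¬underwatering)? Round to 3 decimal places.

P(¬wilting | ¬underwatering) = 0.97·0.99 + 0.66·0.01 = 0.960300 + 0.006600 = 0.966900
Of this, 0.006600 comes from 0.66·0.01 (the root rot=true cases).
Hence the posterior is 0.006600/0.966900 ≈ 0.007.

Pr(root rot | ¬wilting, ¬underwatering) ≈ 0.007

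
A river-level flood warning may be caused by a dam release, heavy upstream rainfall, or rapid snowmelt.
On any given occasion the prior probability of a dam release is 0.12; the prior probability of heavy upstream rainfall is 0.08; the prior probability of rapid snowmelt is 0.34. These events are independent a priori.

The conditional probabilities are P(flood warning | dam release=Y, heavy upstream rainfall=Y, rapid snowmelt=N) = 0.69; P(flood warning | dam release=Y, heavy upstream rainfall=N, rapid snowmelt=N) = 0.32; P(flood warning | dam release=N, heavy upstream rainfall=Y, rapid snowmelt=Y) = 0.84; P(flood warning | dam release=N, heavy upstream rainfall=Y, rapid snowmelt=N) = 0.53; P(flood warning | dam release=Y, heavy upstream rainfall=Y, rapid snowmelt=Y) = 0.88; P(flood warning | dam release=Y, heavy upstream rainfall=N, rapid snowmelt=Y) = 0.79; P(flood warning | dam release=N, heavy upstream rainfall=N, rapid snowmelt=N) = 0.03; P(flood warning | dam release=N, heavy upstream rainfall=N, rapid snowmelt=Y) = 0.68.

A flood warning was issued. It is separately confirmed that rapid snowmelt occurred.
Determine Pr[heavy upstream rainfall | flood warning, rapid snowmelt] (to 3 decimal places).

Pr[heavy upstream rainfall | flood warning, rapid snowmelt] ≈ 0.096

Numerator (weight on configurations with heavy upstream rainfall): 0.059136 + 0.008448 = 0.067584
Normalizer over all consistent configurations: 0.68×0.88×0.92 + 0.84×0.88×0.08 + 0.79×0.12×0.92 + 0.88×0.12×0.08 = 0.705328
P(heavy upstream rainfall | flood warning, rapid snowmelt) = 0.067584/0.705328 ≈ 0.096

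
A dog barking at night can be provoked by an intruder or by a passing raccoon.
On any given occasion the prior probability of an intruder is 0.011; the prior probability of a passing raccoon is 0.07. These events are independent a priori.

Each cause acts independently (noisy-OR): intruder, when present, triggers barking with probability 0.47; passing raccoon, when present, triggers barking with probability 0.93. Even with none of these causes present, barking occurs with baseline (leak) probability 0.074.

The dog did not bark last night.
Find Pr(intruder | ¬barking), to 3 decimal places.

Under noisy-OR, P(barking | causes) = 1 − (1−0.074)·∏(1−qᵢ) over the active causes.
P(¬barking) = 0.926·0.989·0.93 + 0.06482·0.989·0.07 + 0.49078·0.011·0.93 + 0.034355·0.011·0.07 = 0.851707 + 0.004487 + 0.005021 + 0.000026 = 0.861241
Of this, 0.005047 comes from 0.005021 + 0.000026 (the intruder=true cases).
So P(intruder | ¬barking) = 0.005047/0.861241 ≈ 0.006.

Pr(intruder | ¬barking) ≈ 0.006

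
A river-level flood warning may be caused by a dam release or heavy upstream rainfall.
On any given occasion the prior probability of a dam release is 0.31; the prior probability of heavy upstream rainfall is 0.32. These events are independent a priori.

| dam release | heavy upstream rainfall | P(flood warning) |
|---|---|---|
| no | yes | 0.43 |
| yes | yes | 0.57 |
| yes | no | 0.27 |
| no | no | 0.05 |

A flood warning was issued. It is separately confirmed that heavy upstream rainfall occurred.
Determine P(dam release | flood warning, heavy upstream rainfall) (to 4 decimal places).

P(dam release | flood warning, heavy upstream rainfall) ≈ 0.3733

P(flood warning | heavy upstream rainfall) = 0.43×0.69 + 0.57×0.31 = 0.296700 + 0.176700 = 0.473400
Of this, 0.176700 comes from 0.57×0.31 (the dam release=true cases).
So P(dam release | flood warning, heavy upstream rainfall) = 0.176700/0.473400 ≈ 0.3733.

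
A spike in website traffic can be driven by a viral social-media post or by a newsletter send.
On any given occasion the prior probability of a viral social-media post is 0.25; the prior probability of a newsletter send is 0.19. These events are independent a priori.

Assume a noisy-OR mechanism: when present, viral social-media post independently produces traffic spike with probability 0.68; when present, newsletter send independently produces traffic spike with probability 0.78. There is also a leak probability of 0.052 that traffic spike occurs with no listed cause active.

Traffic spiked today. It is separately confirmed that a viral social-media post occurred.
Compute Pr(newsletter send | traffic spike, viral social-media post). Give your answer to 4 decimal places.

Pr(newsletter send | traffic spike, viral social-media post) ≈ 0.2391

Under noisy-OR, P(traffic spike | causes) = 1 − (1−0.052)·∏(1−qᵢ) over the active causes.
P(traffic spike | viral social-media post) = 0.69664×0.81 + 0.933261×0.19 = 0.564278 + 0.177320 = 0.741598
Of this, 0.177320 comes from 0.933261×0.19 (the newsletter send=true cases).
So P(newsletter send | traffic spike, viral social-media post) = 0.177320/0.741598 ≈ 0.2391.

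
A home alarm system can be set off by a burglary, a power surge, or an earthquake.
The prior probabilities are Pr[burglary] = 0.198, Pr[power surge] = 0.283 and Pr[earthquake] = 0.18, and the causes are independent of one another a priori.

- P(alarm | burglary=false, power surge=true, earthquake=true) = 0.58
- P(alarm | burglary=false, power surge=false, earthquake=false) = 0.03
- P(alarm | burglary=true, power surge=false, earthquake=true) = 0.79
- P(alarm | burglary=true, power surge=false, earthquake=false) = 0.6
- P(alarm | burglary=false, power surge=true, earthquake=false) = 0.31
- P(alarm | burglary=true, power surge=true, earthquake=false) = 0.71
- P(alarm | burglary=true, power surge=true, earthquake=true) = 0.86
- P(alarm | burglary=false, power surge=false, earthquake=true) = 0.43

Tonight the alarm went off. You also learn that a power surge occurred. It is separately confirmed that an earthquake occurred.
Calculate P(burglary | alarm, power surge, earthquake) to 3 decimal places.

For the numerator, keep only burglary=true terms: 0.86×0.198 = 0.170280
Normalizer over all consistent configurations: 0.58×0.802 + 0.86×0.198 = 0.635440
P(burglary | alarm, power surge, earthquake) = 0.170280/0.635440 ≈ 0.268

P(burglary | alarm, power surge, earthquake) ≈ 0.268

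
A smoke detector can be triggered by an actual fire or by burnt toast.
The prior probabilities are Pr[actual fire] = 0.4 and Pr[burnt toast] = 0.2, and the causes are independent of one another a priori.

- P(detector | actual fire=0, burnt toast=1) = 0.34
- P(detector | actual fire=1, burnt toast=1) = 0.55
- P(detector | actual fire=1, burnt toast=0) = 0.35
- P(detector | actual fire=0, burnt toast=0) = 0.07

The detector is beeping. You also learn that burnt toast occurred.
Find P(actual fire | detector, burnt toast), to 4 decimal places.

Enumerate both values of actual fire and weight by the priors:
  P(detector | burnt toast) = 0.34·0.6 + 0.55·0.4
        = 0.204000 + 0.220000 = 0.424000
Configurations with actual fire contribute 0.220000, so
  P(actual fire | detector, burnt toast) = 0.220000 / 0.424000 ≈ 0.5189

P(actual fire | detector, burnt toast) ≈ 0.5189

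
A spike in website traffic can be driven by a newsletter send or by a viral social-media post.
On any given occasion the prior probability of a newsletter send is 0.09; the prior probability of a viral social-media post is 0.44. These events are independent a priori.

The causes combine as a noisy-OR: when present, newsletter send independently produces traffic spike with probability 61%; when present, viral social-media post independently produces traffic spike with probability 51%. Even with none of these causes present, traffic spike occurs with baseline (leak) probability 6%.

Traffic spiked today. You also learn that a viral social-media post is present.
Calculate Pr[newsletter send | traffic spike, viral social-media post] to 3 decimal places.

Under noisy-OR, P(traffic spike | causes) = 1 − (1−0.06)·∏(1−qᵢ) over the active causes.
P(traffic spike | viral social-media post) = 0.5394×0.91 + 0.820366×0.09 = 0.490854 + 0.073833 = 0.564687
The newsletter send-present share is 0.820366×0.09 = 0.073833.
So P(newsletter send | traffic spike, viral social-media post) = 0.073833/0.564687 ≈ 0.131.

Pr[newsletter send | traffic spike, viral social-media post] ≈ 0.131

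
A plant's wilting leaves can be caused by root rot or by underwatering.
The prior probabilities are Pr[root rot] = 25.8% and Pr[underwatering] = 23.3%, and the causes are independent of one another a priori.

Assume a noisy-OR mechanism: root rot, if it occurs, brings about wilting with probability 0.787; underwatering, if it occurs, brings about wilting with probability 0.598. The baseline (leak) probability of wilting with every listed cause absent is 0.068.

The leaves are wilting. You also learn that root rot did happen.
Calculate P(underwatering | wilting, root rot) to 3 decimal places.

P(underwatering | wilting, root rot) ≈ 0.259

Under noisy-OR, P(wilting | causes) = 1 − (1−0.068)·∏(1−qᵢ) over the active causes.
P(wilting | root rot) = 0.801484*0.767 + 0.920197*0.233 = 0.614738 + 0.214406 = 0.829144
Restricting to configurations with underwatering present: 0.920197*0.233 = 0.214406.
Hence the posterior is 0.214406/0.829144 ≈ 0.259.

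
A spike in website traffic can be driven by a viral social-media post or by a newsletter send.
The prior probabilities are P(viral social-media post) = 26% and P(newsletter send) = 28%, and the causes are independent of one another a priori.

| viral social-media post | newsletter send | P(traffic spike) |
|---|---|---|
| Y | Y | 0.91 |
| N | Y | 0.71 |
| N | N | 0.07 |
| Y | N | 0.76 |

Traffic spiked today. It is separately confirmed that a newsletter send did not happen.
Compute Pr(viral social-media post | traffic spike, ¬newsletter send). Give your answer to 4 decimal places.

Sum P(traffic spike|·) weighted by the priors over both values of viral social-media post:
  P(traffic spike | ¬newsletter send) = 0.07·0.74 + 0.76·0.26
        = 0.051800 + 0.197600 = 0.249400
The terms with viral social-media post present sum to 0.197600, so
  P(viral social-media post | traffic spike, ¬newsletter send) = 0.197600 / 0.249400 ≈ 0.7923

Pr(viral social-media post | traffic spike, ¬newsletter send) ≈ 0.7923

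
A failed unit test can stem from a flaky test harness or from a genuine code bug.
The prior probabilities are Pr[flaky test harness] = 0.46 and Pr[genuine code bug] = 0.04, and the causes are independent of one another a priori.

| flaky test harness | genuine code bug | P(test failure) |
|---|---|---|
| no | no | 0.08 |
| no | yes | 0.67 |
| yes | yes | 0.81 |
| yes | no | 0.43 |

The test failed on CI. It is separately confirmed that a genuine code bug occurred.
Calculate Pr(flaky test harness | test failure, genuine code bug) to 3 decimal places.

P(test failure | genuine code bug) = 0.67*0.54 + 0.81*0.46 = 0.361800 + 0.372600 = 0.734400
The flaky test harness-present share is 0.81*0.46 = 0.372600.
Hence the posterior is 0.372600/0.734400 ≈ 0.507.

Pr(flaky test harness | test failure, genuine code bug) ≈ 0.507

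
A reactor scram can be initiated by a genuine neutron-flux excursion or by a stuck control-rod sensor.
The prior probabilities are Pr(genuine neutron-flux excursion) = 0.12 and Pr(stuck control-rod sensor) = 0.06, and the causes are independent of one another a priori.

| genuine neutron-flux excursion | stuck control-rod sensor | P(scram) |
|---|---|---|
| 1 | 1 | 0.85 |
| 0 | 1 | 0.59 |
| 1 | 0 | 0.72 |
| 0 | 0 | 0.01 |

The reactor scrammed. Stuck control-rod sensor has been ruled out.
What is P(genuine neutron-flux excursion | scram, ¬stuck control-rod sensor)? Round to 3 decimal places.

P(genuine neutron-flux excursion | scram, ¬stuck control-rod sensor) ≈ 0.908

P(scram | ¬stuck control-rod sensor) = 0.01·0.88 + 0.72·0.12 = 0.008800 + 0.086400 = 0.095200
Of this, 0.086400 comes from 0.72·0.12 (the genuine neutron-flux excursion=true cases).
P(genuine neutron-flux excursion | scram, ¬stuck control-rod sensor) = 0.086400 / 0.095200 ≈ 0.908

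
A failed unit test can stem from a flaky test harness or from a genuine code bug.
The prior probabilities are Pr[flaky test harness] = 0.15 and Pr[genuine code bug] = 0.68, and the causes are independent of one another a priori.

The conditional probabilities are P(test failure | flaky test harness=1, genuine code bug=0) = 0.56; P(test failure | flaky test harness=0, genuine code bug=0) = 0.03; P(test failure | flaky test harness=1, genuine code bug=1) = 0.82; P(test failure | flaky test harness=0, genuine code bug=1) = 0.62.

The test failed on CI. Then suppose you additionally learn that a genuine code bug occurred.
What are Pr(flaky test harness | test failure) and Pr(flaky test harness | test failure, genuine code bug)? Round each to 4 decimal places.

By total probability over the 4 (flaky test harness, genuine code bug) configurations:
  P(test failure) = 0.03*0.85*0.32 + 0.62*0.85*0.68 + 0.56*0.15*0.32 + 0.82*0.15*0.68
        = 0.008160 + 0.358360 + 0.026880 + 0.083640 = 0.477040
The terms with flaky test harness present sum to 0.110520, so
  P(flaky test harness | test failure) = 0.110520 / 0.477040 ≈ 0.2317

Now also conditioning on genuine code bug=true:
P(test failure | genuine code bug) = 0.62·0.85 + 0.82·0.15 = 0.527000 + 0.123000 = 0.650000
The flaky test harness-present share is 0.82·0.15 = 0.123000.
So P(flaky test harness | test failure, genuine code bug) = 0.123000/0.650000 ≈ 0.1892.
Conditioning on genuine code bug lowers the posterior on flaky test harness: the classic explaining-away effect in a common-effect structure.

Pr(flaky test harness | test failure) ≈ 0.2317; Pr(flaky test harness | test failure, genuine code bug) ≈ 0.1892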